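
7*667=4669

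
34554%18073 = 16481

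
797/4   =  797/4 = 199.25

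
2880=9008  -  6128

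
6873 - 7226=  - 353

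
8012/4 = 2003 = 2003.00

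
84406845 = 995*84831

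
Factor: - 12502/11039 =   -  2^1*47^1*83^(-1 )= - 94/83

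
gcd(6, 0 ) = 6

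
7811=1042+6769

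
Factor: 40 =2^3 * 5^1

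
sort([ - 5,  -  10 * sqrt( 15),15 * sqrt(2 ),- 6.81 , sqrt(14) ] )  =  [  -  10 *sqrt(15 ), - 6.81, - 5,sqrt ( 14),15*sqrt( 2 )]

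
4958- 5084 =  - 126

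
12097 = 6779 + 5318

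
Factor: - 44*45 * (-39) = 77220=2^2 * 3^3 * 5^1 * 11^1 * 13^1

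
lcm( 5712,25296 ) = 177072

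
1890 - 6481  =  -4591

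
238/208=119/104 =1.14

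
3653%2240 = 1413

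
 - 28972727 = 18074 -28990801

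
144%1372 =144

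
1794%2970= 1794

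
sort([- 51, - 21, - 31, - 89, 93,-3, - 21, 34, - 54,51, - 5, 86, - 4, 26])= [ - 89, - 54, - 51, - 31,  -  21, - 21, - 5, - 4, - 3 , 26,  34, 51, 86,  93] 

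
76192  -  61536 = 14656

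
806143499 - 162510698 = 643632801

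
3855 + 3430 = 7285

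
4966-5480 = -514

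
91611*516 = 47271276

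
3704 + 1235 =4939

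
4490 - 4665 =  - 175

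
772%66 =46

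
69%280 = 69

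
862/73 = 862/73 = 11.81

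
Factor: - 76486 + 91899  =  15413^1  =  15413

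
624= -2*( - 312)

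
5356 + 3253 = 8609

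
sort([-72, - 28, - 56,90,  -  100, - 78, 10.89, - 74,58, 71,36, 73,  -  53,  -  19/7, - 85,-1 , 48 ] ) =[ - 100, - 85, - 78  ,- 74,  -  72, - 56, - 53 , -28, - 19/7, -1,10.89,36,48,58, 71,73,90 ] 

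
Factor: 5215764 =2^2*3^1*434647^1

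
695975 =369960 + 326015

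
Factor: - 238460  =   -2^2*5^1*  11923^1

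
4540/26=174+8/13 = 174.62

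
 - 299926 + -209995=-509921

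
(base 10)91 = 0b1011011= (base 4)1123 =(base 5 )331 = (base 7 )160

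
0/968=0 = 0.00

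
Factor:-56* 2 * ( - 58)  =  6496= 2^5*7^1*29^1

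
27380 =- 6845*(  -  4)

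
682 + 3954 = 4636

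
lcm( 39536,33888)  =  237216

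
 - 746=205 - 951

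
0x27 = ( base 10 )39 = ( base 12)33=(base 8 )47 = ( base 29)1a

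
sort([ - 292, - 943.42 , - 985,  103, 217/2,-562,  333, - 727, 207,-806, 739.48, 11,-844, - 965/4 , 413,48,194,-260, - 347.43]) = [ - 985, - 943.42, - 844, - 806,  -  727, - 562, - 347.43, -292, - 260,  -  965/4, 11, 48,103,217/2,  194,207,333, 413,739.48]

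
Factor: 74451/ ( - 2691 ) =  - 83/3 = - 3^ ( - 1)* 83^1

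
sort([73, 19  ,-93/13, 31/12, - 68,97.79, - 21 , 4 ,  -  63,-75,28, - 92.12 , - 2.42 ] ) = [ - 92.12 , -75, - 68, - 63, - 21 , -93/13, - 2.42, 31/12,4,19,  28,73, 97.79]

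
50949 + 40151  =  91100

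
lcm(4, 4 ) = 4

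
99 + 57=156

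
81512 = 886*92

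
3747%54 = 21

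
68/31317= 68/31317 = 0.00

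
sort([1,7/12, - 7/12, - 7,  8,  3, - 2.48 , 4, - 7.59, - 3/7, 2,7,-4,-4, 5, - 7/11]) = [-7.59,- 7,-4,-4 , - 2.48, - 7/11, - 7/12, - 3/7, 7/12, 1,2 , 3 , 4, 5, 7, 8] 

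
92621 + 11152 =103773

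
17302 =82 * 211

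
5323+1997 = 7320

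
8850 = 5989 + 2861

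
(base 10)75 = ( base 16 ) 4b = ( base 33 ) 29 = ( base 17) 47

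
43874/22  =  21937/11  =  1994.27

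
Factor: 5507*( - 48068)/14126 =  - 132355238/7063 = - 2^1 * 7^( - 1 )*61^1 *197^1 *1009^( - 1)*5507^1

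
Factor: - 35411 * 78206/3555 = - 2769352666/3555 = -  2^1 * 3^( - 2 ) * 5^ (-1 )* 17^1*79^( - 1) * 2083^1*39103^1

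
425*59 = 25075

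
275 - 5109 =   -  4834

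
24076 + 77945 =102021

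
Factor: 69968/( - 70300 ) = -17492/17575 = - 2^2*5^(-2 )*19^( - 1)*37^( - 1)*4373^1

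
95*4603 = 437285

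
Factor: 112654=2^1*23^1*31^1*79^1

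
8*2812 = 22496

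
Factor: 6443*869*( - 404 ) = -2261982668=- 2^2*11^1*17^1*79^1*101^1*379^1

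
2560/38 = 67 + 7/19 = 67.37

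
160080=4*40020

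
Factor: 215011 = 127^1*1693^1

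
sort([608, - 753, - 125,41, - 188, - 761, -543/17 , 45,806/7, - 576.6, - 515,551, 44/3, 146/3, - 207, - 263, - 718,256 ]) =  [ - 761,-753, - 718,-576.6, - 515 , - 263, - 207,-188, - 125, - 543/17,44/3, 41,45, 146/3,  806/7,256, 551,608 ]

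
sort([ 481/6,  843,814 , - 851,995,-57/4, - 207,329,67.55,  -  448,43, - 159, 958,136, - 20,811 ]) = [ - 851, - 448,-207, - 159, -20, - 57/4,43 , 67.55,481/6,136,329,811,  814,843,958,  995 ]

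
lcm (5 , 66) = 330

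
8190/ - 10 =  - 819/1= - 819.00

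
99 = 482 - 383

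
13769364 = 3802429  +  9966935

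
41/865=41/865=0.05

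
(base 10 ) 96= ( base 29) 39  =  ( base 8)140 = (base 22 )48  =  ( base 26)3I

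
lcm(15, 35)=105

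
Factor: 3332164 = 2^2*11^1*75731^1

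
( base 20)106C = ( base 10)8132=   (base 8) 17704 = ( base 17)1b26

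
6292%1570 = 12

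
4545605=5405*841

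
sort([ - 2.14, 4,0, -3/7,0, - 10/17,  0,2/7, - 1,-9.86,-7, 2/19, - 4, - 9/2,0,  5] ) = [ -9.86, - 7, - 9/2,  -  4, - 2.14, - 1 , -10/17  ,-3/7,0,0,0,0,2/19,2/7,4, 5 ]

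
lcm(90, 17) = 1530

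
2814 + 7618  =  10432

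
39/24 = 13/8  =  1.62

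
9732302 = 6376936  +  3355366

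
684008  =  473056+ 210952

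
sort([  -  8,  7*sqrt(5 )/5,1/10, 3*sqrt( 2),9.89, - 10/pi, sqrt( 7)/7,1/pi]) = [ - 8, - 10/pi,1/10,1/pi,sqrt( 7)/7, 7*sqrt(5 )/5,3 * sqrt( 2),  9.89]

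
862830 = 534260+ 328570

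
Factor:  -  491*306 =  - 2^1*3^2*17^1*491^1 =-150246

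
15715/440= 3143/88 =35.72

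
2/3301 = 2/3301 = 0.00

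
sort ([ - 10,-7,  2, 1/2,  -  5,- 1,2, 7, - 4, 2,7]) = [-10,-7, - 5, - 4 ,  -  1, 1/2,2,2, 2, 7,7]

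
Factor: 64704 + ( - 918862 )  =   - 854158 = - 2^1*427079^1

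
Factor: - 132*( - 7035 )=2^2*3^2*5^1*7^1*11^1 * 67^1 = 928620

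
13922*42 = 584724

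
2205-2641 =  - 436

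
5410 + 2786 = 8196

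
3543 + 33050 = 36593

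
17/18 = 17/18 = 0.94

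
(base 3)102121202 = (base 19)148G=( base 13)3b18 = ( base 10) 8471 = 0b10000100010111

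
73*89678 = 6546494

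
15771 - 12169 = 3602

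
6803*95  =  646285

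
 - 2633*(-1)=2633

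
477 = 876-399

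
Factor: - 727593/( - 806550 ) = 857/950 = 2^(-1 ) * 5^( - 2)*19^( - 1)*857^1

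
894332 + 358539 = 1252871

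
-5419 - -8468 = 3049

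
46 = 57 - 11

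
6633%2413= 1807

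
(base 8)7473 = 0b111100111011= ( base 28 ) 4r7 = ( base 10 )3899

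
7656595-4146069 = 3510526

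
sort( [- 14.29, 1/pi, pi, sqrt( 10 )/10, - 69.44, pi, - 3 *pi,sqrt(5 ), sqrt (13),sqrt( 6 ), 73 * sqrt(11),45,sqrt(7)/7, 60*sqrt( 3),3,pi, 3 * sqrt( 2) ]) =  [ - 69.44, - 14.29, - 3*pi, sqrt( 10 )/10,  1/pi, sqrt( 7)/7,sqrt( 5), sqrt (6) , 3,pi,pi, pi,sqrt( 13 ), 3 * sqrt( 2 ) , 45,  60 * sqrt(3),  73*sqrt( 11)]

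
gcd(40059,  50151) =3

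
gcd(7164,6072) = 12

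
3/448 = 3/448 = 0.01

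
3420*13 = 44460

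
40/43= 40/43 = 0.93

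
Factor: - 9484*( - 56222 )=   533209448 = 2^3 * 2371^1*28111^1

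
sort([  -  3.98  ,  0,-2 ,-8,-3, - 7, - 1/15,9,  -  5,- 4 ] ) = [ - 8,  -  7 , - 5, - 4, - 3.98, - 3,-2, - 1/15,0, 9]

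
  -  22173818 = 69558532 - 91732350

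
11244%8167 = 3077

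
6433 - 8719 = -2286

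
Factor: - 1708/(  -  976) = 7/4 = 2^( - 2 ) *7^1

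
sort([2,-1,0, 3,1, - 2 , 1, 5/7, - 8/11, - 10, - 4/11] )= [-10,-2,- 1, - 8/11, - 4/11, 0, 5/7, 1,1,2,3]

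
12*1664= 19968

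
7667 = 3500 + 4167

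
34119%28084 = 6035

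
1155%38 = 15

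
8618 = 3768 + 4850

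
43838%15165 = 13508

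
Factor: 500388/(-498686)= - 2^1  *  3^1*7^2*293^( - 1)= -294/293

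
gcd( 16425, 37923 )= 3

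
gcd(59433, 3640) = 1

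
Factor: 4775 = 5^2*191^1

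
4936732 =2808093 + 2128639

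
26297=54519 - 28222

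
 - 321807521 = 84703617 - 406511138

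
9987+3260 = 13247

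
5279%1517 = 728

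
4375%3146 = 1229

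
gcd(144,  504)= 72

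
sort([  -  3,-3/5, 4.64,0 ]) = [ - 3,  -  3/5, 0, 4.64]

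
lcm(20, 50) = 100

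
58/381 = 58/381 = 0.15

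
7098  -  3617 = 3481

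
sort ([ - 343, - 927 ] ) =[ -927 ,  -  343 ]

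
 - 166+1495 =1329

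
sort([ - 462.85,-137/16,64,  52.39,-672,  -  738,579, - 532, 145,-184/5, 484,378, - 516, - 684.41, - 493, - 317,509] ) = [  -  738,-684.41,-672,- 532, - 516, - 493, - 462.85, - 317,  -  184/5, - 137/16,52.39,64,145,378 , 484, 509 , 579]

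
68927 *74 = 5100598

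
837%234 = 135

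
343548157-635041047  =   - 291492890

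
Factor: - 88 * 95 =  - 2^3 * 5^1*11^1*19^1 = - 8360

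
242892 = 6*40482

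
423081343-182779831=240301512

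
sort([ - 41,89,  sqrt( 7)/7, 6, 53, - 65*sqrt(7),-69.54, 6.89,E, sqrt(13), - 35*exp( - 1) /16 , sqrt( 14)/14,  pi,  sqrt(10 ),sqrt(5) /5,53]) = [ - 65*sqrt( 7), - 69.54, - 41, - 35*exp( - 1)/16,sqrt( 14)/14, sqrt(7 )/7,  sqrt(5)/5 , E,pi,sqrt ( 10),sqrt( 13 ),6, 6.89, 53, 53,  89]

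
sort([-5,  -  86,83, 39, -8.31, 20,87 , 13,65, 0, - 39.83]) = [ - 86 , -39.83,-8.31, - 5,  0,13, 20,39 , 65, 83,87]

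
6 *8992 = 53952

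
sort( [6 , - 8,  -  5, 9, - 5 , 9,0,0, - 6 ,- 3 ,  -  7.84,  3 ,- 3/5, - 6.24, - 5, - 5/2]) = [  -  8, - 7.84 , - 6.24,-6, - 5, - 5, - 5 ,-3, - 5/2,-3/5 , 0,0 , 3,6,9, 9] 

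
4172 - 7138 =  -  2966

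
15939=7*2277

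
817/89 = 817/89 =9.18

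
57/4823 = 57/4823 =0.01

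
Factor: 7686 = 2^1 *3^2*7^1 * 61^1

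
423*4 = 1692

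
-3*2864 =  - 8592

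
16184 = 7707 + 8477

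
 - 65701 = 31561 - 97262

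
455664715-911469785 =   -  455805070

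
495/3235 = 99/647 = 0.15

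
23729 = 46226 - 22497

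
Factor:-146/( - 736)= 73/368 = 2^( - 4)*23^ ( - 1 )*73^1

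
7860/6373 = 1+1487/6373= 1.23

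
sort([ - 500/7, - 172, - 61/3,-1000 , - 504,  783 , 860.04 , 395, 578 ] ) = [-1000,-504,  -  172 , - 500/7, - 61/3, 395,578, 783, 860.04] 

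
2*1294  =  2588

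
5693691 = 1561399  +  4132292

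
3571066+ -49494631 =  - 45923565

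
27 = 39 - 12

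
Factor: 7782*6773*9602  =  2^2*3^1 *13^1*521^1*1297^1*4801^1 = 506097280572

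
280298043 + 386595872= 666893915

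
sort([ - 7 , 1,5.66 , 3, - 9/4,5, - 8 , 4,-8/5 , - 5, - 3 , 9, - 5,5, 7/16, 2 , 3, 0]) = [- 8 , - 7, - 5 , - 5, - 3, - 9/4 , -8/5 , 0,7/16,1,2, 3,3, 4,  5 , 5, 5.66, 9] 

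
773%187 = 25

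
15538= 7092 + 8446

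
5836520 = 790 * 7388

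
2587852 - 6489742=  - 3901890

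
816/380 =2 + 14/95  =  2.15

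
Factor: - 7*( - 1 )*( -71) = -7^1*71^1 = - 497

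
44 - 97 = - 53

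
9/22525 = 9/22525 = 0.00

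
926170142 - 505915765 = 420254377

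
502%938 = 502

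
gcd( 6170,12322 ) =2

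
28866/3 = 9622 = 9622.00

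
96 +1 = 97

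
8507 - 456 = 8051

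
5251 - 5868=  -  617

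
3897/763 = 3897/763  =  5.11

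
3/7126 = 3/7126 = 0.00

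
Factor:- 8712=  - 2^3*3^2*11^2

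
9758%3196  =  170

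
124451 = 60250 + 64201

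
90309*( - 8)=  - 722472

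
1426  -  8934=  - 7508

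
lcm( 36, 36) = 36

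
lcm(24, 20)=120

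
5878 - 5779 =99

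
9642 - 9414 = 228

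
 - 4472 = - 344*13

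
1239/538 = 1239/538 = 2.30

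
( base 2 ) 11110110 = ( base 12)186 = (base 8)366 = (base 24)A6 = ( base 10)246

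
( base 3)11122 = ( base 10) 125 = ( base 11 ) 104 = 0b1111101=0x7D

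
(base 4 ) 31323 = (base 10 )891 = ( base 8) 1573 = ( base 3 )1020000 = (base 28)13N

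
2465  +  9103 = 11568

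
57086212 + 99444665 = 156530877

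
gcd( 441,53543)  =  7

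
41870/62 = 20935/31=675.32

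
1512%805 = 707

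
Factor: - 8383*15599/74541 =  - 130766417/74541=- 3^ ( - 1)*19^1*83^1 * 101^1 *821^1*24847^( - 1 )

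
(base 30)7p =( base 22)AF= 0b11101011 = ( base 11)1a4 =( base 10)235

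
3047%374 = 55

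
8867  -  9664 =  - 797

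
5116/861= 5116/861 = 5.94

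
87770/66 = 43885/33 = 1329.85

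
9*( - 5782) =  - 52038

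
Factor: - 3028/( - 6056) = 1/2 =2^( - 1)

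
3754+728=4482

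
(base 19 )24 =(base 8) 52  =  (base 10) 42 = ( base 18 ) 26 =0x2a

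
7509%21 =12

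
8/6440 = 1/805 = 0.00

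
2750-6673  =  - 3923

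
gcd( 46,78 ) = 2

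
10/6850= 1/685 = 0.00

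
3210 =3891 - 681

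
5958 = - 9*( - 662)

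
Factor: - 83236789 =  - 83236789^1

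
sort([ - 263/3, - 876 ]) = [ - 876,  -  263/3 ]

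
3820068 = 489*7812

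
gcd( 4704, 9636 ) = 12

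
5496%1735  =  291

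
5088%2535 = 18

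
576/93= 192/31 = 6.19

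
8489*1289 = 10942321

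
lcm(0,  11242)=0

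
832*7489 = 6230848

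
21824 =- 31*(-704)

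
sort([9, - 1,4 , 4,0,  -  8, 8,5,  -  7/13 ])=[ - 8 ,  -  1,-7/13,0,4, 4 , 5,  8 , 9] 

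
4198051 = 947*4433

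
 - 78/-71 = 1+7/71 = 1.10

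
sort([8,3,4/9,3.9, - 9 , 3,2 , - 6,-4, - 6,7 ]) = [ - 9, - 6, - 6, - 4,4/9, 2, 3, 3,3.9,7, 8 ]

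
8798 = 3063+5735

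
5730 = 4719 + 1011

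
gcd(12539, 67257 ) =1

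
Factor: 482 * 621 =2^1*3^3*23^1*241^1 =299322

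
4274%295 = 144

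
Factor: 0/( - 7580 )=0^1  =  0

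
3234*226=730884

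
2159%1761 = 398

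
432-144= 288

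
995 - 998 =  - 3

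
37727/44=857 +19/44 = 857.43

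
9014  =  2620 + 6394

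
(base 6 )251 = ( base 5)403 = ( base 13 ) 7c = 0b1100111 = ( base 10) 103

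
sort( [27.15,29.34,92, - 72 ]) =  [- 72, 27.15,29.34,92]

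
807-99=708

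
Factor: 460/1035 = 2^2*3^(  -  2 ) =4/9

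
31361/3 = 31361/3 = 10453.67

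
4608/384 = 12 = 12.00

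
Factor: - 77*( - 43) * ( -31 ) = - 7^1 * 11^1*31^1*43^1= -  102641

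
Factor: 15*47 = 3^1 * 5^1 *47^1=705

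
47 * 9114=428358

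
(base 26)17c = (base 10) 870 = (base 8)1546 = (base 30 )t0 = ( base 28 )132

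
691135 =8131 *85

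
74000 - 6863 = 67137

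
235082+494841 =729923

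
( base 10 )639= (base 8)1177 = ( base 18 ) 1H9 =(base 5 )10024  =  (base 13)3A2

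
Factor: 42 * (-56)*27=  - 63504 = -2^4*3^4 * 7^2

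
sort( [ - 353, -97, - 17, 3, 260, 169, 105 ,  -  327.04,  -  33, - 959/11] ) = [ - 353, - 327.04, - 97, - 959/11, - 33, - 17, 3  ,  105, 169,260 ] 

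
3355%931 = 562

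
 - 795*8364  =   - 6649380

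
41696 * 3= 125088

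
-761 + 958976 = 958215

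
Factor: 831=3^1*277^1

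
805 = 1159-354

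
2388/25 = 2388/25 = 95.52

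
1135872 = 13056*87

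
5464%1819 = 7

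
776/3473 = 776/3473 = 0.22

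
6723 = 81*83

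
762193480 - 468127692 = 294065788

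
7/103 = 7/103 = 0.07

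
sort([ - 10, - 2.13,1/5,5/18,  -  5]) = [  -  10, - 5,  -  2.13,1/5 , 5/18]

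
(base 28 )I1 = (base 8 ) 771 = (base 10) 505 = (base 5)4010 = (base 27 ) IJ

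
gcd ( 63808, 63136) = 32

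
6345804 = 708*8963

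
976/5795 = 16/95=0.17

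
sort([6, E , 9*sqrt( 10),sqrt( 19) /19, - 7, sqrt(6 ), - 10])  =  [-10, - 7, sqrt(19) /19, sqrt(6), E, 6,9*sqrt(10)]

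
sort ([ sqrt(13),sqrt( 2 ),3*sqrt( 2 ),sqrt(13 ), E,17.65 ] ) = [ sqrt(2 ),E,sqrt ( 13), sqrt( 13),3*sqrt( 2 ), 17.65]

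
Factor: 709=709^1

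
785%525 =260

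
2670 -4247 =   -  1577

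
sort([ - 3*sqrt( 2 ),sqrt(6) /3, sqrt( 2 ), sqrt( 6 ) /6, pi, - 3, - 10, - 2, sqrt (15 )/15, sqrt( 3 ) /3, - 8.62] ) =[ - 10, - 8.62, - 3*sqrt( 2 ), - 3,  -  2, sqrt( 15) /15, sqrt( 6)/6, sqrt (3 ) /3, sqrt( 6)/3, sqrt( 2),pi] 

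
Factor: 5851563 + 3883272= 9734835=3^1*5^1*11^1*41^1 *1439^1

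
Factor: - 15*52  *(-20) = 15600 = 2^4*3^1*5^2*13^1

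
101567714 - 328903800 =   -  227336086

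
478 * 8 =3824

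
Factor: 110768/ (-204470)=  - 2^3* 5^( - 1 ) *43^1*127^( - 1 ) = - 344/635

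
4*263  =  1052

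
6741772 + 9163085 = 15904857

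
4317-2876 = 1441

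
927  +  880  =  1807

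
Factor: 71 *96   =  2^5 * 3^1*71^1  =  6816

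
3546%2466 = 1080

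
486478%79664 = 8494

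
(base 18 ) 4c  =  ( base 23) 3F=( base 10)84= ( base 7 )150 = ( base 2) 1010100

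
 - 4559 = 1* ( - 4559 )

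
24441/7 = 3491+4/7 = 3491.57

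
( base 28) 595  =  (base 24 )761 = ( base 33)3rj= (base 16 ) 1051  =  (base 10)4177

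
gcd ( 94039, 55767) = 1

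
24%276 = 24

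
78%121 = 78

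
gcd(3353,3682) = 7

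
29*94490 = 2740210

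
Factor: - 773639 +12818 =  - 3^1 * 253607^1  =  -760821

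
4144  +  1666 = 5810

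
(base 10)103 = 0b1100111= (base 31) 3A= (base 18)5D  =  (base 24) 47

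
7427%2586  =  2255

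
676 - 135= 541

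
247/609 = 247/609  =  0.41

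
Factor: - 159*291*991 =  - 3^2*53^1*97^1*991^1 = - 45852579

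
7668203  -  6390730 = 1277473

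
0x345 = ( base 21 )1ii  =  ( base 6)3513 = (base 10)837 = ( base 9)1130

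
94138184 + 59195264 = 153333448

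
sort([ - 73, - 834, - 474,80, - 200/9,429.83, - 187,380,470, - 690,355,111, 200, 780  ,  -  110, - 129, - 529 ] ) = [ - 834, - 690, - 529, - 474, - 187, - 129, - 110, - 73 , - 200/9,  80,111,  200,355, 380, 429.83,470,780 ]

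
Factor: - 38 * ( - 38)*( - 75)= - 108300= - 2^2*3^1* 5^2*19^2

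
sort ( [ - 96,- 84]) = [ - 96, - 84 ]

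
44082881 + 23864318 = 67947199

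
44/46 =22/23 =0.96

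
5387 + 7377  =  12764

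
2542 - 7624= - 5082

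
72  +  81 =153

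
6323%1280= 1203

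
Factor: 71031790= 2^1*5^1* 89^1*79811^1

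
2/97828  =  1/48914 = 0.00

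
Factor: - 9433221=-3^1*7^1*449201^1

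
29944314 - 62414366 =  - 32470052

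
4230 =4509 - 279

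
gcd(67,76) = 1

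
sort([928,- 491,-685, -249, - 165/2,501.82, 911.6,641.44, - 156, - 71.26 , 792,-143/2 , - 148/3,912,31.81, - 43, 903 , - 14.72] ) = [  -  685,  -  491,-249, - 156, - 165/2, - 143/2, - 71.26, - 148/3,  -  43, - 14.72, 31.81 , 501.82,641.44, 792,903, 911.6,912, 928]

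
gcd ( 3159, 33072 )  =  39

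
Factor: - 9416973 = -3^1*3138991^1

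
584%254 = 76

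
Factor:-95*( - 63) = 5985 = 3^2*5^1*7^1*19^1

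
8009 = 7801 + 208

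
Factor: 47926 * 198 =9489348  =  2^2*3^2*11^1* 31^1*773^1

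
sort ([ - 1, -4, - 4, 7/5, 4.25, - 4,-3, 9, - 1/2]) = [ - 4, - 4, - 4,-3,- 1,- 1/2,  7/5,4.25,  9 ]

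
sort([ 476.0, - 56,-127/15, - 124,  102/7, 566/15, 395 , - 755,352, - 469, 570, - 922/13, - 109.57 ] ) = [ - 755, - 469, - 124, - 109.57, - 922/13, - 56, - 127/15, 102/7,566/15 , 352 , 395,476.0,570] 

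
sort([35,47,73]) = [ 35,47,73 ]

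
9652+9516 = 19168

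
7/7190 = 7/7190 = 0.00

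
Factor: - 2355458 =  - 2^1*7^1 * 168247^1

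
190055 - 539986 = -349931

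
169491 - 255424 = - 85933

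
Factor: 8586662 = 2^1*7^3*12517^1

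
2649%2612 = 37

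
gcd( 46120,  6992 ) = 8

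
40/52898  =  20/26449 = 0.00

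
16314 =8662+7652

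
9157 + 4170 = 13327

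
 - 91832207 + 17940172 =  - 73892035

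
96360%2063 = 1462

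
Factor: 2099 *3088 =2^4 * 193^1 * 2099^1 = 6481712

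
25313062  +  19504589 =44817651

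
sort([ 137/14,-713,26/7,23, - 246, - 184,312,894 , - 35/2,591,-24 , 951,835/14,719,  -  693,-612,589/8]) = [  -  713, - 693 ,  -  612,-246,-184,-24,-35/2,26/7,137/14,23,  835/14,589/8, 312,591,719,894, 951]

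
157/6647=157/6647 = 0.02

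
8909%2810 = 479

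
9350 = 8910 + 440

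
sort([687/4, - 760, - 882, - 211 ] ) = [  -  882, - 760, - 211 , 687/4] 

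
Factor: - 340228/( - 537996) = 3^(-1) * 7^1*29^1*107^( - 1) = 203/321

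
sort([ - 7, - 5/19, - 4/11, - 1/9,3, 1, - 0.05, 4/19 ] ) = [ - 7, - 4/11, - 5/19,  -  1/9, - 0.05, 4/19, 1, 3]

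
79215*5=396075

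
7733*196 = 1515668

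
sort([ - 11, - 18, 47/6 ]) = [ - 18, - 11 , 47/6] 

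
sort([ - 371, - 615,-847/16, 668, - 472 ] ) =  [-615, - 472, - 371, - 847/16,  668]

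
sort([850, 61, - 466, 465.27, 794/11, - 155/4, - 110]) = [ - 466, - 110, - 155/4, 61,794/11,465.27, 850] 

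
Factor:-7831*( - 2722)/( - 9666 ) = -3^(- 3)*41^1*179^( - 1 )*191^1 * 1361^1= - 10657991/4833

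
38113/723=38113/723 =52.72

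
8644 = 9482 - 838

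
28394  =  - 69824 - - 98218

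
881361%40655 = 27606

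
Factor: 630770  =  2^1 *5^1*7^1*9011^1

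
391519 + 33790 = 425309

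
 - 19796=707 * ( - 28) 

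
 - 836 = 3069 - 3905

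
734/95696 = 367/47848= 0.01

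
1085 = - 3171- - 4256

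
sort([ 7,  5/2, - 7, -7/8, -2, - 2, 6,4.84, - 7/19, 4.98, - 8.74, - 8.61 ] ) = [ - 8.74 , - 8.61, - 7, - 2,-2,  -  7/8, - 7/19,5/2, 4.84,4.98,6, 7]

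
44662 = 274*163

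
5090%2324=442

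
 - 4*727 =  - 2908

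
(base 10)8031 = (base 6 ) 101103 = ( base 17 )1AD7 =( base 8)17537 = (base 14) 2cd9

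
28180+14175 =42355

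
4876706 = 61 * 79946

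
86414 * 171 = 14776794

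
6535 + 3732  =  10267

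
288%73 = 69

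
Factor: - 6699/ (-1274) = 957/182 = 2^(-1 )*3^1* 7^(-1) * 11^1  *  13^( - 1)*29^1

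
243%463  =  243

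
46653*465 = 21693645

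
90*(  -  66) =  - 5940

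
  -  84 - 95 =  - 179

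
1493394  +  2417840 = 3911234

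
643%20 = 3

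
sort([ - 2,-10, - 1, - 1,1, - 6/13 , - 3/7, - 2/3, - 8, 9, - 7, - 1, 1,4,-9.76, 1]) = [ -10,  -  9.76, - 8, - 7,  -  2, - 1, - 1, - 1, - 2/3, - 6/13, - 3/7,1, 1, 1,  4, 9 ]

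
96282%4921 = 2783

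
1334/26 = 51  +  4/13 = 51.31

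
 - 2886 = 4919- 7805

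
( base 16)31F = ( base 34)NH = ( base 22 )1e7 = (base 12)567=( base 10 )799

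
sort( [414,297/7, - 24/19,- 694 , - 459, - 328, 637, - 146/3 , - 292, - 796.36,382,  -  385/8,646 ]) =[ - 796.36, - 694, - 459, - 328, -292 ,-146/3 , - 385/8, - 24/19,297/7, 382, 414, 637, 646] 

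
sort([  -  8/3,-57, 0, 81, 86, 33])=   [-57, - 8/3,0,33, 81 , 86 ] 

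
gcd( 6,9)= 3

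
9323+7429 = 16752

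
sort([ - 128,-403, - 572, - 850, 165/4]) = [ - 850,-572, - 403, - 128, 165/4]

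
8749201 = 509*17189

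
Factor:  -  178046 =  - 2^1*11^1 * 8093^1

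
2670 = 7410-4740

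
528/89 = 528/89 = 5.93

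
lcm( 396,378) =8316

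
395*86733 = 34259535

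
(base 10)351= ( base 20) HB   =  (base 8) 537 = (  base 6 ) 1343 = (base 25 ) e1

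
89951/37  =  89951/37 = 2431.11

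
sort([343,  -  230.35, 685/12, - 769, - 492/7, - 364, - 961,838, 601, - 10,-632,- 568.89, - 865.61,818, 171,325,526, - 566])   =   [ - 961, - 865.61, - 769, - 632, -568.89  , - 566, - 364 , -230.35 , - 492/7, - 10,685/12, 171, 325, 343, 526, 601,818, 838 ]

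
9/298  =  9/298=0.03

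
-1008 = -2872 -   -  1864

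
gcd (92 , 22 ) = 2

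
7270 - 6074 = 1196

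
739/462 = 739/462 = 1.60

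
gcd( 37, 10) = 1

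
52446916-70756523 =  - 18309607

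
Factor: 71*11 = 781 = 11^1*71^1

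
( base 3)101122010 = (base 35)6bh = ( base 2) 1111001001000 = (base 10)7752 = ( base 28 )9OO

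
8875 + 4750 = 13625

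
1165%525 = 115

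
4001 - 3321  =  680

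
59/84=59/84 = 0.70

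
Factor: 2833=2833^1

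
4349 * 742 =3226958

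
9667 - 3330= 6337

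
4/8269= 4/8269= 0.00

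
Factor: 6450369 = 3^1 *353^1*6091^1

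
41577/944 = 44 + 41/944 = 44.04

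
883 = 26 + 857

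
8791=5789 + 3002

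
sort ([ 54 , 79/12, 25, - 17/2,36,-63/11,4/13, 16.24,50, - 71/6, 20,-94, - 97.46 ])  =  [-97.46, - 94,-71/6, - 17/2, - 63/11,4/13, 79/12,16.24, 20, 25 , 36,50, 54 ]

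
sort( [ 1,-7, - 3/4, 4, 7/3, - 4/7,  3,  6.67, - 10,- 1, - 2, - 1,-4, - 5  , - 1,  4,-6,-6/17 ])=[ - 10, - 7, - 6, - 5, - 4,  -  2, - 1 ,- 1,- 1, - 3/4,- 4/7, - 6/17,1, 7/3, 3, 4, 4,6.67]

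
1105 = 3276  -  2171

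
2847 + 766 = 3613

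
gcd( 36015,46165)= 35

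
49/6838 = 49/6838 = 0.01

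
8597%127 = 88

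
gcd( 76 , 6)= 2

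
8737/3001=2  +  2735/3001 = 2.91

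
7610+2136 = 9746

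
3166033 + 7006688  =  10172721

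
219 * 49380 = 10814220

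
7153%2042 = 1027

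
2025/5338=2025/5338 = 0.38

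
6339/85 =74+49/85 = 74.58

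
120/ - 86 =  - 60/43 = - 1.40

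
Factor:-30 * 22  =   - 2^2*3^1 * 5^1 * 11^1= - 660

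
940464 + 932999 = 1873463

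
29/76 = 29/76= 0.38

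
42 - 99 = - 57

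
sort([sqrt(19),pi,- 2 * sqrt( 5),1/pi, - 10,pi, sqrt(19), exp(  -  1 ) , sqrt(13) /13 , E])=[-10, - 2*sqrt(5 ),  sqrt(13) /13,1/pi, exp( - 1),E,pi , pi, sqrt( 19),sqrt( 19)]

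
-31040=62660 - 93700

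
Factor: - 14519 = -14519^1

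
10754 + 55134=65888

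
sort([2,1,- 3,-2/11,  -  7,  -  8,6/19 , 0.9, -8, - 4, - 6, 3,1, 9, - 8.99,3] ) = [ - 8.99, - 8, - 8,-7,-6, - 4, - 3, - 2/11, 6/19,0.9, 1, 1, 2,3, 3, 9] 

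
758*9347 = 7085026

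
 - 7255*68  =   - 493340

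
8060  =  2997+5063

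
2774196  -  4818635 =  - 2044439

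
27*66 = 1782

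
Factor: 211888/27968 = 697/92 = 2^( - 2) * 17^1*23^( - 1)*41^1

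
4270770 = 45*94906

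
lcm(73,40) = 2920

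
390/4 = 195/2=   97.50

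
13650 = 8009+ 5641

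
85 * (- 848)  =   -72080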